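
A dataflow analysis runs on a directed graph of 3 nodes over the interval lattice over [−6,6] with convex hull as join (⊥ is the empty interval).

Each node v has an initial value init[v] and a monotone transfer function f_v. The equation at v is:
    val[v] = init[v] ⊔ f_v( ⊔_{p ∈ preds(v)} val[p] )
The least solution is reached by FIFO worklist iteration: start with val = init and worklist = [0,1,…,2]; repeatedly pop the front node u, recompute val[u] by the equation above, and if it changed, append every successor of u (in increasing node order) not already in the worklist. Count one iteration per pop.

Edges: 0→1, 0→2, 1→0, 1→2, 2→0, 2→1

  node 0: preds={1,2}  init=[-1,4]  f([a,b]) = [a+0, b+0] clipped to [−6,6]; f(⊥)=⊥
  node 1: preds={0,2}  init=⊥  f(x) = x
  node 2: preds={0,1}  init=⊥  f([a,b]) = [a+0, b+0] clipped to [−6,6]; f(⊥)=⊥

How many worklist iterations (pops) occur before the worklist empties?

5

Worklist (5 pops):
  #1 pop 0: in=⊥ → [-1,4] (no change)
  #2 pop 1: in=[-1,4] → [-1,4] (was ⊥); enqueue [0]
  #3 pop 2: in=[-1,4] → [-1,4] (was ⊥); enqueue [1]
  #4 pop 0: in=[-1,4] → [-1,4] (no change)
  #5 pop 1: in=[-1,4] → [-1,4] (no change)

Fixpoint:
  val[0] = [-1,4]
  val[1] = [-1,4]
  val[2] = [-1,4]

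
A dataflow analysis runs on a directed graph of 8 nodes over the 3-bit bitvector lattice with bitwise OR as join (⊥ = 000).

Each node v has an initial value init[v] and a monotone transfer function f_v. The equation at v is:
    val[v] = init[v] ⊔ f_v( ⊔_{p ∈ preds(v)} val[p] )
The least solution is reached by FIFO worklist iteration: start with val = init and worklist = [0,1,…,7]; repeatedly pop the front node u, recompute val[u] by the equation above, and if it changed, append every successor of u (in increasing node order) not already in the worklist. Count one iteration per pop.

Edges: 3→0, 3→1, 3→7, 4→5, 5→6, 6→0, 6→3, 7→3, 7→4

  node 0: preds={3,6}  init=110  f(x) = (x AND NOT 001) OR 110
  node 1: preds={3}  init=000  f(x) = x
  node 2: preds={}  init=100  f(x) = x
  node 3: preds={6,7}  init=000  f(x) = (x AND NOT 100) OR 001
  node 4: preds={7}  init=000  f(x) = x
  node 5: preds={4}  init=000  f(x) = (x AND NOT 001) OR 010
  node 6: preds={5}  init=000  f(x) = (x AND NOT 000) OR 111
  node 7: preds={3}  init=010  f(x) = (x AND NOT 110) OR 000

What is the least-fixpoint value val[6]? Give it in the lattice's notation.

Trace (13 dequeues):
  [1] u=0 | in 000 | out 110 | ==
  [2] u=1 | in 000 | out 000 | ==
  [3] u=2 | in 000 | out 100 | ==
  [4] u=3 | in 010 | out 011 | prev 000 | push {0,1}
  [5] u=4 | in 010 | out 010 | prev 000 | push {}
  [6] u=5 | in 010 | out 010 | prev 000 | push {}
  [7] u=6 | in 010 | out 111 | prev 000 | push {3}
  [8] u=7 | in 011 | out 011 | prev 010 | push {4}
  [9] u=0 | in 111 | out 110 | ==
  [10] u=1 | in 011 | out 011 | prev 000 | push {}
  [11] u=3 | in 111 | out 011 | ==
  [12] u=4 | in 011 | out 011 | prev 010 | push {5}
  [13] u=5 | in 011 | out 010 | ==

Converged values:
  [0] 110
  [1] 011
  [2] 100
  [3] 011
  [4] 011
  [5] 010
  [6] 111
  [7] 011

111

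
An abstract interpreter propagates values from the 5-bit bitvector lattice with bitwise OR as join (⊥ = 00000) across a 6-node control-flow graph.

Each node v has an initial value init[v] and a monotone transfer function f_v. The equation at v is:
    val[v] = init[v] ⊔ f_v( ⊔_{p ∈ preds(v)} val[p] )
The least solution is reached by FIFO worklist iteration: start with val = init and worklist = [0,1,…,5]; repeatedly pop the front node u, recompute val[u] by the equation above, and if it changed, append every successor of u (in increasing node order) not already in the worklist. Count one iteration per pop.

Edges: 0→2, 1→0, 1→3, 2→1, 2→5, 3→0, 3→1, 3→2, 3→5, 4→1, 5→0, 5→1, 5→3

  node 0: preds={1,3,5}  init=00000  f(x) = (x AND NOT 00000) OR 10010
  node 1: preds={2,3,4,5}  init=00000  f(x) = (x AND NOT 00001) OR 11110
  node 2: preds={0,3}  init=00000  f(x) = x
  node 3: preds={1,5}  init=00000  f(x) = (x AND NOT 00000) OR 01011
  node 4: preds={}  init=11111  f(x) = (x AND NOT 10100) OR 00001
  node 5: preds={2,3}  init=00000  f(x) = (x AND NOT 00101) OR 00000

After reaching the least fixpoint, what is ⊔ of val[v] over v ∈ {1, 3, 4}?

Trace (12 dequeues):
  [1] u=0 | in 00000 | out 10010 | prev 00000 | push {}
  [2] u=1 | in 11111 | out 11110 | prev 00000 | push {0}
  [3] u=2 | in 10010 | out 10010 | prev 00000 | push {1}
  [4] u=3 | in 11110 | out 11111 | prev 00000 | push {2}
  [5] u=4 | in 00000 | out 11111 | ==
  [6] u=5 | in 11111 | out 11010 | prev 00000 | push {3}
  [7] u=0 | in 11111 | out 11111 | prev 10010 | push {}
  [8] u=1 | in 11111 | out 11110 | ==
  [9] u=2 | in 11111 | out 11111 | prev 10010 | push {1,5}
  [10] u=3 | in 11110 | out 11111 | ==
  [11] u=1 | in 11111 | out 11110 | ==
  [12] u=5 | in 11111 | out 11010 | ==

Converged values:
  [0] 11111
  [1] 11110
  [2] 11111
  [3] 11111
  [4] 11111
  [5] 11010

11111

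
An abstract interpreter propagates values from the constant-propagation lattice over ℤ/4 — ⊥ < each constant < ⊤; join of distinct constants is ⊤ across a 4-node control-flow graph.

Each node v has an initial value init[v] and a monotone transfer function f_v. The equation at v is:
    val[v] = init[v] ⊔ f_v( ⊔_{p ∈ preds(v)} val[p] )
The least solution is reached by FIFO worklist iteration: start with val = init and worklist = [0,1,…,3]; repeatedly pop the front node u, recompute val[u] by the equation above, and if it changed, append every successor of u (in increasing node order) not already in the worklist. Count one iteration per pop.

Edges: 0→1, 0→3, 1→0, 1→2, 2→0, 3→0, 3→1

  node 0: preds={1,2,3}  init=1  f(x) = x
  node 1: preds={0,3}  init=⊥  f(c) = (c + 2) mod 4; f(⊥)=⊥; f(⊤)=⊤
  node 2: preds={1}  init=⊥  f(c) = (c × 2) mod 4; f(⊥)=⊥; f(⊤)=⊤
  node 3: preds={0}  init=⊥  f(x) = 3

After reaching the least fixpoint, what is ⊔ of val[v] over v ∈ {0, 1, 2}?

Trace (10 dequeues):
  [1] u=0 | in ⊥ | out 1 | ==
  [2] u=1 | in 1 | out 3 | prev ⊥ | push {0}
  [3] u=2 | in 3 | out 2 | prev ⊥ | push {}
  [4] u=3 | in 1 | out 3 | prev ⊥ | push {1}
  [5] u=0 | in ⊤ | out ⊤ | prev 1 | push {3}
  [6] u=1 | in ⊤ | out ⊤ | prev 3 | push {0,2}
  [7] u=3 | in ⊤ | out 3 | ==
  [8] u=0 | in ⊤ | out ⊤ | ==
  [9] u=2 | in ⊤ | out ⊤ | prev 2 | push {0}
  [10] u=0 | in ⊤ | out ⊤ | ==

Converged values:
  [0] ⊤
  [1] ⊤
  [2] ⊤
  [3] 3

⊤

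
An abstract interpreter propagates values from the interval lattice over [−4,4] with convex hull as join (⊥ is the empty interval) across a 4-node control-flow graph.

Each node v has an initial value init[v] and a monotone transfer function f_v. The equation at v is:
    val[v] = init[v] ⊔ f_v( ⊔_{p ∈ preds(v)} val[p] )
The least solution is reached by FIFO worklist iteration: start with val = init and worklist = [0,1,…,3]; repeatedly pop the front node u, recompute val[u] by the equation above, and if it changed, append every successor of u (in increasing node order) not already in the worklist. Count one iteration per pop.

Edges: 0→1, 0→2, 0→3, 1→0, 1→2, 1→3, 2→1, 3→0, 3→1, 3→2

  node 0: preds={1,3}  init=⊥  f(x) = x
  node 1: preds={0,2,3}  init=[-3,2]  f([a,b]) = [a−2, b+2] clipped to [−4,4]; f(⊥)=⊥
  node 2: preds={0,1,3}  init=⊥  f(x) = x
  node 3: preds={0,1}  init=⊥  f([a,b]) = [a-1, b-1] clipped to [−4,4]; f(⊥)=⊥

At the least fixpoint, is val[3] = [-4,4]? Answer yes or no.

Iteration log — 8 steps:
  step 1. node 0  ⊔preds=[-3,2]  new=[-3,2]  old=⊥  +wl: 
  step 2. node 1  ⊔preds=[-3,2]  new=[-4,4]  old=[-3,2]  +wl: 0
  step 3. node 2  ⊔preds=[-4,4]  new=[-4,4]  old=⊥  +wl: 1
  step 4. node 3  ⊔preds=[-4,4]  new=[-4,3]  old=⊥  +wl: 2
  step 5. node 0  ⊔preds=[-4,4]  new=[-4,4]  old=[-3,2]  +wl: 3
  step 6. node 1  ⊔preds=[-4,4]  new=[-4,4]  stable
  step 7. node 2  ⊔preds=[-4,4]  new=[-4,4]  stable
  step 8. node 3  ⊔preds=[-4,4]  new=[-4,3]  stable

Least fixpoint reached:
  node 0: [-4,4]
  node 1: [-4,4]
  node 2: [-4,4]
  node 3: [-4,3]

no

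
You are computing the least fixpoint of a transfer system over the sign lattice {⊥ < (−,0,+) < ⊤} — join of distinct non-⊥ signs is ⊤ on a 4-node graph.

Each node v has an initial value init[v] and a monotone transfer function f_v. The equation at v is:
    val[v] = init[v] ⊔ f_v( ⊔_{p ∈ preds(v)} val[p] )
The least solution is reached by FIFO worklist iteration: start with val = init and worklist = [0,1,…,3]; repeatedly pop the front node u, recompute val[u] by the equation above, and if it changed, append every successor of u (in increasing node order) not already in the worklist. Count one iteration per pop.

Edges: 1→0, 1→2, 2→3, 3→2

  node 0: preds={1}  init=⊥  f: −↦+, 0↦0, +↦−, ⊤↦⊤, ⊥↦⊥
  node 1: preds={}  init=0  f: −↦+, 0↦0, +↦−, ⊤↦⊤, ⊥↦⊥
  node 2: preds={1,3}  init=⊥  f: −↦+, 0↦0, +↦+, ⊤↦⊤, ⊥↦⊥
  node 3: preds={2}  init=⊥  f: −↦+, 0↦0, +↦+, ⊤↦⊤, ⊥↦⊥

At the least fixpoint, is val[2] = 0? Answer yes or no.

yes

Worklist (5 pops):
  #1 pop 0: in=0 → 0 (was ⊥); enqueue []
  #2 pop 1: in=⊥ → 0 (no change)
  #3 pop 2: in=0 → 0 (was ⊥); enqueue []
  #4 pop 3: in=0 → 0 (was ⊥); enqueue [2]
  #5 pop 2: in=0 → 0 (no change)

Fixpoint:
  val[0] = 0
  val[1] = 0
  val[2] = 0
  val[3] = 0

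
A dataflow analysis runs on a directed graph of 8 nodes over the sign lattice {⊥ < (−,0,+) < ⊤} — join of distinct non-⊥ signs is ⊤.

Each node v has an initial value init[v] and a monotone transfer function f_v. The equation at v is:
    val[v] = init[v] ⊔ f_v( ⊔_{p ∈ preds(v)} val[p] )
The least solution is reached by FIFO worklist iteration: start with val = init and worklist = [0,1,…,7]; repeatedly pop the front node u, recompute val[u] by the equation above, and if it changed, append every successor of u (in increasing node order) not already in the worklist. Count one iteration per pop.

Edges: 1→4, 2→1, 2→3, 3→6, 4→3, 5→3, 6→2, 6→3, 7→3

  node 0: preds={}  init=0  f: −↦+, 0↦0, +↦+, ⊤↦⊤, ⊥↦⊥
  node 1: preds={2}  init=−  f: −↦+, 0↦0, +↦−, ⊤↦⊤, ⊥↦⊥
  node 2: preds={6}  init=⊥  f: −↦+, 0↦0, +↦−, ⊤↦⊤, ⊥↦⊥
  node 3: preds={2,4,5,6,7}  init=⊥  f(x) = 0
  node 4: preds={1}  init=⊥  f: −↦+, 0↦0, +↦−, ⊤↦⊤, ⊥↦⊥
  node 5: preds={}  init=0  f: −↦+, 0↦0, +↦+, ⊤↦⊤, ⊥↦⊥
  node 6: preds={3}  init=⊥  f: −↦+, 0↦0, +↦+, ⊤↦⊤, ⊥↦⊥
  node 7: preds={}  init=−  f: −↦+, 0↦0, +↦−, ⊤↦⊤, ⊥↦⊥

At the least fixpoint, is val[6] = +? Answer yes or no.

Worklist (14 pops):
  #1 pop 0: in=⊥ → 0 (no change)
  #2 pop 1: in=⊥ → − (no change)
  #3 pop 2: in=⊥ → ⊥ (no change)
  #4 pop 3: in=⊤ → 0 (was ⊥); enqueue []
  #5 pop 4: in=− → + (was ⊥); enqueue [3]
  #6 pop 5: in=⊥ → 0 (no change)
  #7 pop 6: in=0 → 0 (was ⊥); enqueue [2]
  #8 pop 7: in=⊥ → − (no change)
  #9 pop 3: in=⊤ → 0 (no change)
  #10 pop 2: in=0 → 0 (was ⊥); enqueue [1,3]
  #11 pop 1: in=0 → ⊤ (was −); enqueue [4]
  #12 pop 3: in=⊤ → 0 (no change)
  #13 pop 4: in=⊤ → ⊤ (was +); enqueue [3]
  #14 pop 3: in=⊤ → 0 (no change)

Fixpoint:
  val[0] = 0
  val[1] = ⊤
  val[2] = 0
  val[3] = 0
  val[4] = ⊤
  val[5] = 0
  val[6] = 0
  val[7] = −

no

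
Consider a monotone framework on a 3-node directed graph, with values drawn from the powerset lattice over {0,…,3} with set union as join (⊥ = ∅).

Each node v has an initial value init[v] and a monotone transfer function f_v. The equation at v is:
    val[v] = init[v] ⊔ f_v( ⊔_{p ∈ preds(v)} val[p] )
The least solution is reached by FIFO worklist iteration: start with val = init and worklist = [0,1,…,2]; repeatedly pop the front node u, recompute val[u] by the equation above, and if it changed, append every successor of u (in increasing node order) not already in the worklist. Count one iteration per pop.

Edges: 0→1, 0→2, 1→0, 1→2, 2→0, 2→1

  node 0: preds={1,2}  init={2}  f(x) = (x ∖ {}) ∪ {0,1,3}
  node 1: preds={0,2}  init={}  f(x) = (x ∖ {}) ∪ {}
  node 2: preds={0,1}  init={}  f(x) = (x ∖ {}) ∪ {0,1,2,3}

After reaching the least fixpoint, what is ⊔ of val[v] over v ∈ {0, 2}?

{0,1,2,3}

Worklist (5 pops):
  #1 pop 0: in={} → {0,1,2,3} (was {2}); enqueue []
  #2 pop 1: in={0,1,2,3} → {0,1,2,3} (was {}); enqueue [0]
  #3 pop 2: in={0,1,2,3} → {0,1,2,3} (was {}); enqueue [1]
  #4 pop 0: in={0,1,2,3} → {0,1,2,3} (no change)
  #5 pop 1: in={0,1,2,3} → {0,1,2,3} (no change)

Fixpoint:
  val[0] = {0,1,2,3}
  val[1] = {0,1,2,3}
  val[2] = {0,1,2,3}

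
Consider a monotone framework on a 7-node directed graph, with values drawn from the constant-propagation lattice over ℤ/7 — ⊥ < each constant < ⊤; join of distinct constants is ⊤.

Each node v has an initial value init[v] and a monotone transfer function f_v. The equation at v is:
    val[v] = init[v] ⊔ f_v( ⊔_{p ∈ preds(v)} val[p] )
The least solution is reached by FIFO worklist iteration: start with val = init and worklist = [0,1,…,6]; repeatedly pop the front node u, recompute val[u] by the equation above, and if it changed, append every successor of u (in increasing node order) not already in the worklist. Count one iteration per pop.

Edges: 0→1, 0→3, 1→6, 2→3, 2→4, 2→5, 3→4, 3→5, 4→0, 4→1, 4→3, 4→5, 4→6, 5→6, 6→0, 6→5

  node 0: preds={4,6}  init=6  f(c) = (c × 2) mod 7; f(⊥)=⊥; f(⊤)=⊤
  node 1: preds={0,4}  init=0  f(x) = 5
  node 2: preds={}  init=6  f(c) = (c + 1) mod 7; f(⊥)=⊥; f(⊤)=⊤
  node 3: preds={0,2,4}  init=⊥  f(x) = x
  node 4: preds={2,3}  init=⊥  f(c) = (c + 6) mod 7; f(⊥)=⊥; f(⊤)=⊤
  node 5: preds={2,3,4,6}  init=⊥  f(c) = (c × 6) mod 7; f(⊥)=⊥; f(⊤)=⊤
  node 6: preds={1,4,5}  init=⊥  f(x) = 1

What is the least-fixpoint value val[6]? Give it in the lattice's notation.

1

Worklist (17 pops):
  #1 pop 0: in=⊥ → 6 (no change)
  #2 pop 1: in=6 → ⊤ (was 0); enqueue []
  #3 pop 2: in=⊥ → 6 (no change)
  #4 pop 3: in=6 → 6 (was ⊥); enqueue []
  #5 pop 4: in=6 → 5 (was ⊥); enqueue [0,1,3]
  #6 pop 5: in=⊤ → ⊤ (was ⊥); enqueue []
  #7 pop 6: in=⊤ → 1 (was ⊥); enqueue [5]
  #8 pop 0: in=⊤ → ⊤ (was 6); enqueue []
  #9 pop 1: in=⊤ → ⊤ (no change)
  #10 pop 3: in=⊤ → ⊤ (was 6); enqueue [4]
  #11 pop 5: in=⊤ → ⊤ (no change)
  #12 pop 4: in=⊤ → ⊤ (was 5); enqueue [0,1,3,5,6]
  #13 pop 0: in=⊤ → ⊤ (no change)
  #14 pop 1: in=⊤ → ⊤ (no change)
  #15 pop 3: in=⊤ → ⊤ (no change)
  #16 pop 5: in=⊤ → ⊤ (no change)
  #17 pop 6: in=⊤ → 1 (no change)

Fixpoint:
  val[0] = ⊤
  val[1] = ⊤
  val[2] = 6
  val[3] = ⊤
  val[4] = ⊤
  val[5] = ⊤
  val[6] = 1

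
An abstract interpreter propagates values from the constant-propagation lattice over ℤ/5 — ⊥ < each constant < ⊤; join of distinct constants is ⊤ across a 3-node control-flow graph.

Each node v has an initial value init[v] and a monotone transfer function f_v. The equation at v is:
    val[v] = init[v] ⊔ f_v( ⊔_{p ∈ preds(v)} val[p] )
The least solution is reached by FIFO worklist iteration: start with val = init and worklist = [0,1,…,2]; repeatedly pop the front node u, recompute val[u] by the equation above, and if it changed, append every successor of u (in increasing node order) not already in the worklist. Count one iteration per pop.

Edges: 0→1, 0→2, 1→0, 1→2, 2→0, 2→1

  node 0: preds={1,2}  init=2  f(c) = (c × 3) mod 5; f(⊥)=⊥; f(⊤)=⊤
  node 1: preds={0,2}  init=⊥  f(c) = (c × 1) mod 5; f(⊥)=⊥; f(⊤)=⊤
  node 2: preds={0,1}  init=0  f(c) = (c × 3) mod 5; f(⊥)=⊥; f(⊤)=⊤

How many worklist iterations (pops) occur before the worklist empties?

Iteration log — 5 steps:
  step 1. node 0  ⊔preds=0  new=⊤  old=2  +wl: 
  step 2. node 1  ⊔preds=⊤  new=⊤  old=⊥  +wl: 0
  step 3. node 2  ⊔preds=⊤  new=⊤  old=0  +wl: 1
  step 4. node 0  ⊔preds=⊤  new=⊤  stable
  step 5. node 1  ⊔preds=⊤  new=⊤  stable

Least fixpoint reached:
  node 0: ⊤
  node 1: ⊤
  node 2: ⊤

5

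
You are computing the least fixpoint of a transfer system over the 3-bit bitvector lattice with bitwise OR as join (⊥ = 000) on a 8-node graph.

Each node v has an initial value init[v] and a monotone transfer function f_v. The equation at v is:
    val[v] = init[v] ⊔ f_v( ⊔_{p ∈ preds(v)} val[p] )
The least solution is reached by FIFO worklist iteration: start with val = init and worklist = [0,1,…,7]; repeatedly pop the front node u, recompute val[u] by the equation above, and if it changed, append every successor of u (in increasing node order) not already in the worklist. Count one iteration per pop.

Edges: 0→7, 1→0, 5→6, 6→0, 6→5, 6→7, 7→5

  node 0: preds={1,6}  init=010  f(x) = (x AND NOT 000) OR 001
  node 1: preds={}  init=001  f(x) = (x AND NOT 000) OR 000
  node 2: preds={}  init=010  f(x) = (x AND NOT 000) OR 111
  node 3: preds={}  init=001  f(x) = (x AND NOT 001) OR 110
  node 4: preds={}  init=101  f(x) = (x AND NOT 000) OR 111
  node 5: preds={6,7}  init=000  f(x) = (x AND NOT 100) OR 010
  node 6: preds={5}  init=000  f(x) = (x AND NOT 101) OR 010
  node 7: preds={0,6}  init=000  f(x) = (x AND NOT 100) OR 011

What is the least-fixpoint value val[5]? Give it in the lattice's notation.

Trace (11 dequeues):
  [1] u=0 | in 001 | out 011 | prev 010 | push {}
  [2] u=1 | in 000 | out 001 | ==
  [3] u=2 | in 000 | out 111 | prev 010 | push {}
  [4] u=3 | in 000 | out 111 | prev 001 | push {}
  [5] u=4 | in 000 | out 111 | prev 101 | push {}
  [6] u=5 | in 000 | out 010 | prev 000 | push {}
  [7] u=6 | in 010 | out 010 | prev 000 | push {0,5}
  [8] u=7 | in 011 | out 011 | prev 000 | push {}
  [9] u=0 | in 011 | out 011 | ==
  [10] u=5 | in 011 | out 011 | prev 010 | push {6}
  [11] u=6 | in 011 | out 010 | ==

Converged values:
  [0] 011
  [1] 001
  [2] 111
  [3] 111
  [4] 111
  [5] 011
  [6] 010
  [7] 011

011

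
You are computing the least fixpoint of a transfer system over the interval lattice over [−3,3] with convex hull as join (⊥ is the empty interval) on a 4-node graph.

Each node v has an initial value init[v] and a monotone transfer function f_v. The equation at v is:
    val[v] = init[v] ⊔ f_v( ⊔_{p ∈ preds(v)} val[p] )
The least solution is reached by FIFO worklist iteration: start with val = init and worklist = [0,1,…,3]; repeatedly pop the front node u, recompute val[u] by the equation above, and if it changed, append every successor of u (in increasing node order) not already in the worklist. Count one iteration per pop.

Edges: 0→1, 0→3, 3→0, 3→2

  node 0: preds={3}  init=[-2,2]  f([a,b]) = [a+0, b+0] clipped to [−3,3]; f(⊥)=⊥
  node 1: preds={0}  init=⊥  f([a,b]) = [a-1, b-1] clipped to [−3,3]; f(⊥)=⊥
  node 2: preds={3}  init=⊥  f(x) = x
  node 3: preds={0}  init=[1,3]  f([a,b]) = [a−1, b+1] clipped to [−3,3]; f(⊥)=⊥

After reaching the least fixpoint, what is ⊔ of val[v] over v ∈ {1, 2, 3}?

[-3,3]

Trace (8 dequeues):
  [1] u=0 | in [1,3] | out [-2,3] | prev [-2,2] | push {}
  [2] u=1 | in [-2,3] | out [-3,2] | prev ⊥ | push {}
  [3] u=2 | in [1,3] | out [1,3] | prev ⊥ | push {}
  [4] u=3 | in [-2,3] | out [-3,3] | prev [1,3] | push {0,2}
  [5] u=0 | in [-3,3] | out [-3,3] | prev [-2,3] | push {1,3}
  [6] u=2 | in [-3,3] | out [-3,3] | prev [1,3] | push {}
  [7] u=1 | in [-3,3] | out [-3,2] | ==
  [8] u=3 | in [-3,3] | out [-3,3] | ==

Converged values:
  [0] [-3,3]
  [1] [-3,2]
  [2] [-3,3]
  [3] [-3,3]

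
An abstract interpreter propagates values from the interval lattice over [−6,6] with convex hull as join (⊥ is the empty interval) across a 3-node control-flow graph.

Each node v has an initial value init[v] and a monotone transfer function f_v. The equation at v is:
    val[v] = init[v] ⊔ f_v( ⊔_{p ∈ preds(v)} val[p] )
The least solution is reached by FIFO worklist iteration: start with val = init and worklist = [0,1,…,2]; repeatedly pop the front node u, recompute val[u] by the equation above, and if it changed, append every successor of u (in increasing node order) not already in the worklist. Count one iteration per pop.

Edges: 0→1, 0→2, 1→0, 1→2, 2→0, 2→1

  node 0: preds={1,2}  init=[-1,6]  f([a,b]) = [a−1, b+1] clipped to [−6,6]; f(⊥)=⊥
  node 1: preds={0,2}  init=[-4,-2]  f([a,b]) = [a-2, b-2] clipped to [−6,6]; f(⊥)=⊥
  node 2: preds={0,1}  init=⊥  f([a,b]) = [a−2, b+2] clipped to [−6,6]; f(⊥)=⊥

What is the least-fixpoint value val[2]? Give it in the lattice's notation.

Iteration log — 6 steps:
  step 1. node 0  ⊔preds=[-4,-2]  new=[-5,6]  old=[-1,6]  +wl: 
  step 2. node 1  ⊔preds=[-5,6]  new=[-6,4]  old=[-4,-2]  +wl: 0
  step 3. node 2  ⊔preds=[-6,6]  new=[-6,6]  old=⊥  +wl: 1
  step 4. node 0  ⊔preds=[-6,6]  new=[-6,6]  old=[-5,6]  +wl: 2
  step 5. node 1  ⊔preds=[-6,6]  new=[-6,4]  stable
  step 6. node 2  ⊔preds=[-6,6]  new=[-6,6]  stable

Least fixpoint reached:
  node 0: [-6,6]
  node 1: [-6,4]
  node 2: [-6,6]

[-6,6]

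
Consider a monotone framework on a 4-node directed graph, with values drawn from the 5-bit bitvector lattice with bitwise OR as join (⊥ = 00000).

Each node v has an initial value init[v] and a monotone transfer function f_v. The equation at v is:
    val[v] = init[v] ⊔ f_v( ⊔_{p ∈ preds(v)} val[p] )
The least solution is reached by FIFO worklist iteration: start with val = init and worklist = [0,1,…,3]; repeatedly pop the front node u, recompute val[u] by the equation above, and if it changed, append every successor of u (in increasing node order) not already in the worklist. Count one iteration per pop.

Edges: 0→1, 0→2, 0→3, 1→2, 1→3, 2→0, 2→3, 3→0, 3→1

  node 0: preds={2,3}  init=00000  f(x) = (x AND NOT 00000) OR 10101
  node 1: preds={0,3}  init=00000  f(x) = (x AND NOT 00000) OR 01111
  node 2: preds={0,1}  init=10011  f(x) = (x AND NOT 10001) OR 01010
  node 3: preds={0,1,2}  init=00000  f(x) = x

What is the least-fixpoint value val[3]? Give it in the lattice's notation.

11111

Worklist (8 pops):
  #1 pop 0: in=10011 → 10111 (was 00000); enqueue []
  #2 pop 1: in=10111 → 11111 (was 00000); enqueue []
  #3 pop 2: in=11111 → 11111 (was 10011); enqueue [0]
  #4 pop 3: in=11111 → 11111 (was 00000); enqueue [1]
  #5 pop 0: in=11111 → 11111 (was 10111); enqueue [2,3]
  #6 pop 1: in=11111 → 11111 (no change)
  #7 pop 2: in=11111 → 11111 (no change)
  #8 pop 3: in=11111 → 11111 (no change)

Fixpoint:
  val[0] = 11111
  val[1] = 11111
  val[2] = 11111
  val[3] = 11111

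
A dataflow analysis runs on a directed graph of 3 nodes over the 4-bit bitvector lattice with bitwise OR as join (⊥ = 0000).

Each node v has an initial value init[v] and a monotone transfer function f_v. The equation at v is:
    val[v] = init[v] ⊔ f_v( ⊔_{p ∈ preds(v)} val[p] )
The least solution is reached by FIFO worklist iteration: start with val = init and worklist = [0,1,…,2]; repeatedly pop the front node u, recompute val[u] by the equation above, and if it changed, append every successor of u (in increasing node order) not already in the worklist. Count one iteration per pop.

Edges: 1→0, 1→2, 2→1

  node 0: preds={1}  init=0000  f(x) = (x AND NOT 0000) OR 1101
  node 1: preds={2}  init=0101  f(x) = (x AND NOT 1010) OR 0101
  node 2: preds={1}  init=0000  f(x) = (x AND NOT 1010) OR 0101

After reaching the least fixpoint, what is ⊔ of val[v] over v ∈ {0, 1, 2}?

1101

Iteration log — 4 steps:
  step 1. node 0  ⊔preds=0101  new=1101  old=0000  +wl: 
  step 2. node 1  ⊔preds=0000  new=0101  stable
  step 3. node 2  ⊔preds=0101  new=0101  old=0000  +wl: 1
  step 4. node 1  ⊔preds=0101  new=0101  stable

Least fixpoint reached:
  node 0: 1101
  node 1: 0101
  node 2: 0101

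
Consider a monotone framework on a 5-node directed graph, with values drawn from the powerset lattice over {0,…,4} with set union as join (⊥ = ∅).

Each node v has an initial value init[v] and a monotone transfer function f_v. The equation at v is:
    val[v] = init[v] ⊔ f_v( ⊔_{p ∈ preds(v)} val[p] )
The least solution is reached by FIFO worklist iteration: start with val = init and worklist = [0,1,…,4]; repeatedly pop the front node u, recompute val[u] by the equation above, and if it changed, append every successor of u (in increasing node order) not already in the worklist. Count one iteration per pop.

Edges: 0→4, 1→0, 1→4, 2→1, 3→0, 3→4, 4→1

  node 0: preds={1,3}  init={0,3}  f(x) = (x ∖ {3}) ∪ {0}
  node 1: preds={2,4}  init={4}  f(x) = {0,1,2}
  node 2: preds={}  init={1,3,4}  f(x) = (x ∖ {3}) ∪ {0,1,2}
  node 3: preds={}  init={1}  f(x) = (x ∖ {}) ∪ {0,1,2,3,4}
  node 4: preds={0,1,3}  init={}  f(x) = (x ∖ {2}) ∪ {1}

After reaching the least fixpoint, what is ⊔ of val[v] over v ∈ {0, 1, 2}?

Worklist (8 pops):
  #1 pop 0: in={1,4} → {0,1,3,4} (was {0,3}); enqueue []
  #2 pop 1: in={1,3,4} → {0,1,2,4} (was {4}); enqueue [0]
  #3 pop 2: in={} → {0,1,2,3,4} (was {1,3,4}); enqueue [1]
  #4 pop 3: in={} → {0,1,2,3,4} (was {1}); enqueue []
  #5 pop 4: in={0,1,2,3,4} → {0,1,3,4} (was {}); enqueue []
  #6 pop 0: in={0,1,2,3,4} → {0,1,2,3,4} (was {0,1,3,4}); enqueue [4]
  #7 pop 1: in={0,1,2,3,4} → {0,1,2,4} (no change)
  #8 pop 4: in={0,1,2,3,4} → {0,1,3,4} (no change)

Fixpoint:
  val[0] = {0,1,2,3,4}
  val[1] = {0,1,2,4}
  val[2] = {0,1,2,3,4}
  val[3] = {0,1,2,3,4}
  val[4] = {0,1,3,4}

{0,1,2,3,4}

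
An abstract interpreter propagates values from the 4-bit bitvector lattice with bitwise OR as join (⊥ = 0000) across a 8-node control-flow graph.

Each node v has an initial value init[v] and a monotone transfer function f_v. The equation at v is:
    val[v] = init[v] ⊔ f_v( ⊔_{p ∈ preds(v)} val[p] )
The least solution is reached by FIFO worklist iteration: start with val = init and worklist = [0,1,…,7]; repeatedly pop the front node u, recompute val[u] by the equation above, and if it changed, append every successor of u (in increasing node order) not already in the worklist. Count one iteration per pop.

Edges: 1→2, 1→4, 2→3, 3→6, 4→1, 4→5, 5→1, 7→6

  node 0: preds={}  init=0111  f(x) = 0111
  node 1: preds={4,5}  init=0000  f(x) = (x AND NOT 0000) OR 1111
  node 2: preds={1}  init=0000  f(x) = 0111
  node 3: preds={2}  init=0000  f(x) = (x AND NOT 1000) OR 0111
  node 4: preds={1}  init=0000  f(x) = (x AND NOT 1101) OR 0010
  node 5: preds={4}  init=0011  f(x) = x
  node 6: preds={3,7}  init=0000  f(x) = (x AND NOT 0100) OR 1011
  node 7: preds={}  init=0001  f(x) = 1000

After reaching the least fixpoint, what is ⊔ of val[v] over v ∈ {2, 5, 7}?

Worklist (10 pops):
  #1 pop 0: in=0000 → 0111 (no change)
  #2 pop 1: in=0011 → 1111 (was 0000); enqueue []
  #3 pop 2: in=1111 → 0111 (was 0000); enqueue []
  #4 pop 3: in=0111 → 0111 (was 0000); enqueue []
  #5 pop 4: in=1111 → 0010 (was 0000); enqueue [1]
  #6 pop 5: in=0010 → 0011 (no change)
  #7 pop 6: in=0111 → 1011 (was 0000); enqueue []
  #8 pop 7: in=0000 → 1001 (was 0001); enqueue [6]
  #9 pop 1: in=0011 → 1111 (no change)
  #10 pop 6: in=1111 → 1011 (no change)

Fixpoint:
  val[0] = 0111
  val[1] = 1111
  val[2] = 0111
  val[3] = 0111
  val[4] = 0010
  val[5] = 0011
  val[6] = 1011
  val[7] = 1001

1111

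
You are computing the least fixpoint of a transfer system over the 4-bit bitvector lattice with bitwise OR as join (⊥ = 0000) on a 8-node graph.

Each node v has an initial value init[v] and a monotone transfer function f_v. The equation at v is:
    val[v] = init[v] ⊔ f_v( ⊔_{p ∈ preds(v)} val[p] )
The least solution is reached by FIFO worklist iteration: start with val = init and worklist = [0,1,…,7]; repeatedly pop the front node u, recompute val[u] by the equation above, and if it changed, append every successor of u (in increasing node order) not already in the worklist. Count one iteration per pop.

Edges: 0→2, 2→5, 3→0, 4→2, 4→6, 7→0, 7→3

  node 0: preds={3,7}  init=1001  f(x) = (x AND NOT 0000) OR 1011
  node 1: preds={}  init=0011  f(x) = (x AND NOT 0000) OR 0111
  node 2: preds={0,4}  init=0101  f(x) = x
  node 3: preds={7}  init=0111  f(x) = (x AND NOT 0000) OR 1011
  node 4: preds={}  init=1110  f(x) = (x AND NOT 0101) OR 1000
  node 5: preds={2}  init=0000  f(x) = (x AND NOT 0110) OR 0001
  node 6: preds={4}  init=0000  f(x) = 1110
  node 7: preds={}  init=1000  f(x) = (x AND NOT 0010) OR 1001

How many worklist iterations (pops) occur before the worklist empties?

10

Trace (10 dequeues):
  [1] u=0 | in 1111 | out 1111 | prev 1001 | push {}
  [2] u=1 | in 0000 | out 0111 | prev 0011 | push {}
  [3] u=2 | in 1111 | out 1111 | prev 0101 | push {}
  [4] u=3 | in 1000 | out 1111 | prev 0111 | push {0}
  [5] u=4 | in 0000 | out 1110 | ==
  [6] u=5 | in 1111 | out 1001 | prev 0000 | push {}
  [7] u=6 | in 1110 | out 1110 | prev 0000 | push {}
  [8] u=7 | in 0000 | out 1001 | prev 1000 | push {3}
  [9] u=0 | in 1111 | out 1111 | ==
  [10] u=3 | in 1001 | out 1111 | ==

Converged values:
  [0] 1111
  [1] 0111
  [2] 1111
  [3] 1111
  [4] 1110
  [5] 1001
  [6] 1110
  [7] 1001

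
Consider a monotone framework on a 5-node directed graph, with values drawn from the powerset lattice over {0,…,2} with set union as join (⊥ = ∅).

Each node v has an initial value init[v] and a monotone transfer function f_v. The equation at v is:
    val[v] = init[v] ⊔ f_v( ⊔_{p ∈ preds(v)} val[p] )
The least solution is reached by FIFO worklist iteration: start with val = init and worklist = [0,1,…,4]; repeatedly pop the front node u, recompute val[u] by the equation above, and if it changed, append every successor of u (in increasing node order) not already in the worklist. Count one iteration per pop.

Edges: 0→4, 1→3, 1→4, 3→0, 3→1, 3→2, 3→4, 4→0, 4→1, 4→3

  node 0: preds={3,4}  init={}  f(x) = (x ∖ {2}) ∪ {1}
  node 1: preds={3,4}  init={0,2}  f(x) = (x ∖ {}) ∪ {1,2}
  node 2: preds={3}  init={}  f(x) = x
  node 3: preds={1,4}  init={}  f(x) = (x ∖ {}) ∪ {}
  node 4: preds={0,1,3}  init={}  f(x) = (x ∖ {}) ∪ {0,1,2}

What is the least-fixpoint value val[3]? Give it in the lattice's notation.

Trace (10 dequeues):
  [1] u=0 | in {} | out {1} | prev {} | push {}
  [2] u=1 | in {} | out {0,1,2} | prev {0,2} | push {}
  [3] u=2 | in {} | out {} | ==
  [4] u=3 | in {0,1,2} | out {0,1,2} | prev {} | push {0,1,2}
  [5] u=4 | in {0,1,2} | out {0,1,2} | prev {} | push {3}
  [6] u=0 | in {0,1,2} | out {0,1} | prev {1} | push {4}
  [7] u=1 | in {0,1,2} | out {0,1,2} | ==
  [8] u=2 | in {0,1,2} | out {0,1,2} | prev {} | push {}
  [9] u=3 | in {0,1,2} | out {0,1,2} | ==
  [10] u=4 | in {0,1,2} | out {0,1,2} | ==

Converged values:
  [0] {0,1}
  [1] {0,1,2}
  [2] {0,1,2}
  [3] {0,1,2}
  [4] {0,1,2}

{0,1,2}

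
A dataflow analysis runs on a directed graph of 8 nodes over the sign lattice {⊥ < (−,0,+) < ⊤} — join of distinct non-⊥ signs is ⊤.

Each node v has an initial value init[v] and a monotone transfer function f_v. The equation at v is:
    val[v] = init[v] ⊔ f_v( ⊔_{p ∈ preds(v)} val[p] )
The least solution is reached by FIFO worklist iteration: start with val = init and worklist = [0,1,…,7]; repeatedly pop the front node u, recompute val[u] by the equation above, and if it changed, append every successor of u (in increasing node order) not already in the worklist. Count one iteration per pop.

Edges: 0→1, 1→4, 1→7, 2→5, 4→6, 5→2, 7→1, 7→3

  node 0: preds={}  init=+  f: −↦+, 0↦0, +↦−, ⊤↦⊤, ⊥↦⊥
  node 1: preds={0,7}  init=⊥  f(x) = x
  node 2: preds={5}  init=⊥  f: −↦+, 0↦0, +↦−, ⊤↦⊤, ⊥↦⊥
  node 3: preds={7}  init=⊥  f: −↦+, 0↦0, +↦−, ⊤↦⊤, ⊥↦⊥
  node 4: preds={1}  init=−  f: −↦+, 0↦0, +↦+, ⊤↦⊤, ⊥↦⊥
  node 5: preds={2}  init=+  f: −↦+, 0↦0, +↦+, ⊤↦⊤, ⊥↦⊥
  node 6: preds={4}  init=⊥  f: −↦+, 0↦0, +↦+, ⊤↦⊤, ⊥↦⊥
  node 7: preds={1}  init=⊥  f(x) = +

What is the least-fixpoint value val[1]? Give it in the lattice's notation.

+

Trace (10 dequeues):
  [1] u=0 | in ⊥ | out + | ==
  [2] u=1 | in + | out + | prev ⊥ | push {}
  [3] u=2 | in + | out − | prev ⊥ | push {}
  [4] u=3 | in ⊥ | out ⊥ | ==
  [5] u=4 | in + | out ⊤ | prev − | push {}
  [6] u=5 | in − | out + | ==
  [7] u=6 | in ⊤ | out ⊤ | prev ⊥ | push {}
  [8] u=7 | in + | out + | prev ⊥ | push {1,3}
  [9] u=1 | in + | out + | ==
  [10] u=3 | in + | out − | prev ⊥ | push {}

Converged values:
  [0] +
  [1] +
  [2] −
  [3] −
  [4] ⊤
  [5] +
  [6] ⊤
  [7] +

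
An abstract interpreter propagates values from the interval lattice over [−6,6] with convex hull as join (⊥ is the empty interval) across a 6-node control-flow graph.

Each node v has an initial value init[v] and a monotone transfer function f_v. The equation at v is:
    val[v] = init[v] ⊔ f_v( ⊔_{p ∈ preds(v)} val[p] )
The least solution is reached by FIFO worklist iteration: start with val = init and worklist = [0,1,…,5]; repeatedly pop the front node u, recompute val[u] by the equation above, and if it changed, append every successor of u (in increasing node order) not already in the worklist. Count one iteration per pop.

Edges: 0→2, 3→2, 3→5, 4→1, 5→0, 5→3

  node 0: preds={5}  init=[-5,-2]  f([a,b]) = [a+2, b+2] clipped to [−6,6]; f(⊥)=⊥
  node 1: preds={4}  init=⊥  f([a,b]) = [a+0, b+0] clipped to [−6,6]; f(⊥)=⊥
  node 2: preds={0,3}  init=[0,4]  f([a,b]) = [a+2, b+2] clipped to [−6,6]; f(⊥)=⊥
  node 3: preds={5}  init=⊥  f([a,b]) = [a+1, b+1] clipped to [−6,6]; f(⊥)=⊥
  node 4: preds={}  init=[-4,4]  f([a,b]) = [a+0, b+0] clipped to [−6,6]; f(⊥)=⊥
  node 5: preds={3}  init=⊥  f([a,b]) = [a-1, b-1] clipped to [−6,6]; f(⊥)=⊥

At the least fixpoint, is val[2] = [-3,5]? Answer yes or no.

no

Worklist (6 pops):
  #1 pop 0: in=⊥ → [-5,-2] (no change)
  #2 pop 1: in=[-4,4] → [-4,4] (was ⊥); enqueue []
  #3 pop 2: in=[-5,-2] → [-3,4] (was [0,4]); enqueue []
  #4 pop 3: in=⊥ → ⊥ (no change)
  #5 pop 4: in=⊥ → [-4,4] (no change)
  #6 pop 5: in=⊥ → ⊥ (no change)

Fixpoint:
  val[0] = [-5,-2]
  val[1] = [-4,4]
  val[2] = [-3,4]
  val[3] = ⊥
  val[4] = [-4,4]
  val[5] = ⊥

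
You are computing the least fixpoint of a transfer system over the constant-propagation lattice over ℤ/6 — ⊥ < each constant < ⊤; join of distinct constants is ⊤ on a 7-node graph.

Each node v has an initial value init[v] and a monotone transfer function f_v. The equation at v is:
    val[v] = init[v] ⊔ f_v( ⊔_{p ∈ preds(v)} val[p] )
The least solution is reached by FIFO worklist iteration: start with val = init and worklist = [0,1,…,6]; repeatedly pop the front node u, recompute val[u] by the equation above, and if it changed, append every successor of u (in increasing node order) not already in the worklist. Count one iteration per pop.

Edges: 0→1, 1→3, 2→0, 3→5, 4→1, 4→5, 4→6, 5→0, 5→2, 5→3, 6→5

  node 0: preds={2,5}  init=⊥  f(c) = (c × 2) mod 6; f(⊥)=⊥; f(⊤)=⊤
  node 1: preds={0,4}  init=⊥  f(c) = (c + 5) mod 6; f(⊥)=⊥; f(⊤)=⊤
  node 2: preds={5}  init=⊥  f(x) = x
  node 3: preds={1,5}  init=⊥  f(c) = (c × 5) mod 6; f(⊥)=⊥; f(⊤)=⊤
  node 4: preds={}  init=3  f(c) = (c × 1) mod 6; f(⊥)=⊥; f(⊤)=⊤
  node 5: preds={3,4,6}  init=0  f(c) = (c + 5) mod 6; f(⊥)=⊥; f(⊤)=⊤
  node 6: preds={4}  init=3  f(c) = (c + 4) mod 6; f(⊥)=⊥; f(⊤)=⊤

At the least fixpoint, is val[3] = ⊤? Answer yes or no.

yes

Worklist (13 pops):
  #1 pop 0: in=0 → 0 (was ⊥); enqueue []
  #2 pop 1: in=⊤ → ⊤ (was ⊥); enqueue []
  #3 pop 2: in=0 → 0 (was ⊥); enqueue [0]
  #4 pop 3: in=⊤ → ⊤ (was ⊥); enqueue []
  #5 pop 4: in=⊥ → 3 (no change)
  #6 pop 5: in=⊤ → ⊤ (was 0); enqueue [2,3]
  #7 pop 6: in=3 → ⊤ (was 3); enqueue [5]
  #8 pop 0: in=⊤ → ⊤ (was 0); enqueue [1]
  #9 pop 2: in=⊤ → ⊤ (was 0); enqueue [0]
  #10 pop 3: in=⊤ → ⊤ (no change)
  #11 pop 5: in=⊤ → ⊤ (no change)
  #12 pop 1: in=⊤ → ⊤ (no change)
  #13 pop 0: in=⊤ → ⊤ (no change)

Fixpoint:
  val[0] = ⊤
  val[1] = ⊤
  val[2] = ⊤
  val[3] = ⊤
  val[4] = 3
  val[5] = ⊤
  val[6] = ⊤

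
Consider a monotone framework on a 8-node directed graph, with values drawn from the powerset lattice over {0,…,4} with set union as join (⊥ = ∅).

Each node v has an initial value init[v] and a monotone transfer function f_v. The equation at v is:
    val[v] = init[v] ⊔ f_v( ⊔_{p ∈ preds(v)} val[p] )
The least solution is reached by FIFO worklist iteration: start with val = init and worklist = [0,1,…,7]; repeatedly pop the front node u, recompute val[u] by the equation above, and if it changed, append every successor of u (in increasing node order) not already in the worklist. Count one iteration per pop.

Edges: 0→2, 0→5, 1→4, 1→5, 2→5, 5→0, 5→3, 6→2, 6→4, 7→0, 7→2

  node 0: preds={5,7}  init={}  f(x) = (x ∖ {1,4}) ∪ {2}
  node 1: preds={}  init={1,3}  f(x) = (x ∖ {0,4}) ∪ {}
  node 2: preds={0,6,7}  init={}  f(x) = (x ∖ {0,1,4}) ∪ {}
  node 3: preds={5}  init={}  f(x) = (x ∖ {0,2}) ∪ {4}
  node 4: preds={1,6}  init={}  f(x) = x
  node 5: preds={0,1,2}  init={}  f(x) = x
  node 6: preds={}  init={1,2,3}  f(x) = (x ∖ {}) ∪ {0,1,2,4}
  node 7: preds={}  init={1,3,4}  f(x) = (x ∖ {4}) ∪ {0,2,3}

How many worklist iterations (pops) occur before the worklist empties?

15

Iteration log — 15 steps:
  step 1. node 0  ⊔preds={1,3,4}  new={2,3}  old={}  +wl: 
  step 2. node 1  ⊔preds={}  new={1,3}  stable
  step 3. node 2  ⊔preds={1,2,3,4}  new={2,3}  old={}  +wl: 
  step 4. node 3  ⊔preds={}  new={4}  old={}  +wl: 
  step 5. node 4  ⊔preds={1,2,3}  new={1,2,3}  old={}  +wl: 
  step 6. node 5  ⊔preds={1,2,3}  new={1,2,3}  old={}  +wl: 0,3
  step 7. node 6  ⊔preds={}  new={0,1,2,3,4}  old={1,2,3}  +wl: 2,4
  step 8. node 7  ⊔preds={}  new={0,1,2,3,4}  old={1,3,4}  +wl: 
  step 9. node 0  ⊔preds={0,1,2,3,4}  new={0,2,3}  old={2,3}  +wl: 5
  step 10. node 3  ⊔preds={1,2,3}  new={1,3,4}  old={4}  +wl: 
  step 11. node 2  ⊔preds={0,1,2,3,4}  new={2,3}  stable
  step 12. node 4  ⊔preds={0,1,2,3,4}  new={0,1,2,3,4}  old={1,2,3}  +wl: 
  step 13. node 5  ⊔preds={0,1,2,3}  new={0,1,2,3}  old={1,2,3}  +wl: 0,3
  step 14. node 0  ⊔preds={0,1,2,3,4}  new={0,2,3}  stable
  step 15. node 3  ⊔preds={0,1,2,3}  new={1,3,4}  stable

Least fixpoint reached:
  node 0: {0,2,3}
  node 1: {1,3}
  node 2: {2,3}
  node 3: {1,3,4}
  node 4: {0,1,2,3,4}
  node 5: {0,1,2,3}
  node 6: {0,1,2,3,4}
  node 7: {0,1,2,3,4}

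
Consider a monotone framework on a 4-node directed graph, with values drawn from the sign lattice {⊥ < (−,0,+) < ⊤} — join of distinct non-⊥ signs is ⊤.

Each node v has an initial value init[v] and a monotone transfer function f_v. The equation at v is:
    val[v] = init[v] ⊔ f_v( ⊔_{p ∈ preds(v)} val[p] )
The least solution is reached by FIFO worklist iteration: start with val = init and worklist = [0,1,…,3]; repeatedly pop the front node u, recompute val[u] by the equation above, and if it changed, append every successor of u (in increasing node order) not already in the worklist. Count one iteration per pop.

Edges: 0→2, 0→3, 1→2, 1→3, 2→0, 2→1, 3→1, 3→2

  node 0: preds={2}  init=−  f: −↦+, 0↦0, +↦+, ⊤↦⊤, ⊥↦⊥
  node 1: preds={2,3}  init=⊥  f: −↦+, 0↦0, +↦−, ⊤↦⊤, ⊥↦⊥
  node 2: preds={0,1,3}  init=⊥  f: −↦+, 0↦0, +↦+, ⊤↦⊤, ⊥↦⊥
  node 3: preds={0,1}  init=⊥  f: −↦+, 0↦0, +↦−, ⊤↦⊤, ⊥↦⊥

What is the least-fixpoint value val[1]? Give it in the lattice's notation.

Worklist (12 pops):
  #1 pop 0: in=⊥ → − (no change)
  #2 pop 1: in=⊥ → ⊥ (no change)
  #3 pop 2: in=− → + (was ⊥); enqueue [0,1]
  #4 pop 3: in=− → + (was ⊥); enqueue [2]
  #5 pop 0: in=+ → ⊤ (was −); enqueue [3]
  #6 pop 1: in=+ → − (was ⊥); enqueue []
  #7 pop 2: in=⊤ → ⊤ (was +); enqueue [0,1]
  #8 pop 3: in=⊤ → ⊤ (was +); enqueue [2]
  #9 pop 0: in=⊤ → ⊤ (no change)
  #10 pop 1: in=⊤ → ⊤ (was −); enqueue [3]
  #11 pop 2: in=⊤ → ⊤ (no change)
  #12 pop 3: in=⊤ → ⊤ (no change)

Fixpoint:
  val[0] = ⊤
  val[1] = ⊤
  val[2] = ⊤
  val[3] = ⊤

⊤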